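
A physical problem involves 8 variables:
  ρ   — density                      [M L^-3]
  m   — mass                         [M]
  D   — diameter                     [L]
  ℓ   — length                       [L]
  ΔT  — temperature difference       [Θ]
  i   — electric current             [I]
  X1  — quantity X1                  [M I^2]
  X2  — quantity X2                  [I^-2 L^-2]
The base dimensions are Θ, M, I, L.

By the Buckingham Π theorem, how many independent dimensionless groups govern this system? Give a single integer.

4

Exponent matrix [Θ,M,I,L] × [ρ,m,D,ℓ,ΔT,i,X1,X2]:
  Θ: [ 0  0  0  0  1  0  0  0]
  M: [ 1  1  0  0  0  0  1  0]
  I: [ 0  0  0  0  0  1  2 -2]
  L: [-3  0  1  1  0  0  0 -2]
RREF → pivots at {ρ,m,ΔT,i} ⇒ r = 4
n=8, r=4 ⇒ 4 dimensionless groups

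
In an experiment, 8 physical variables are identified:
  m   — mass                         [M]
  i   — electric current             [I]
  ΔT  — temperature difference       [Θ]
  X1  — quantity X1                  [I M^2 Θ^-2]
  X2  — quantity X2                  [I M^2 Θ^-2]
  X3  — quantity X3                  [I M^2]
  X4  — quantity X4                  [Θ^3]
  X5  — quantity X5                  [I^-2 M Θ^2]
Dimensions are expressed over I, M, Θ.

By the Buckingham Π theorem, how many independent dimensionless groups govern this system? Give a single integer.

Dimensional matrix (I×M×Θ by m×i×ΔT×X1×X2×X3×X4×X5):
  I: [ 0  1  0  1  1  1  0 -2]
  M: [ 1  0  0  2  2  2  0  1]
  Θ: [ 0  0  1 -2 -2  0  3  2]
RREF → pivots at {m,i,ΔT} ⇒ r = 3
Π count = n − r = 8 − 3 = 5

5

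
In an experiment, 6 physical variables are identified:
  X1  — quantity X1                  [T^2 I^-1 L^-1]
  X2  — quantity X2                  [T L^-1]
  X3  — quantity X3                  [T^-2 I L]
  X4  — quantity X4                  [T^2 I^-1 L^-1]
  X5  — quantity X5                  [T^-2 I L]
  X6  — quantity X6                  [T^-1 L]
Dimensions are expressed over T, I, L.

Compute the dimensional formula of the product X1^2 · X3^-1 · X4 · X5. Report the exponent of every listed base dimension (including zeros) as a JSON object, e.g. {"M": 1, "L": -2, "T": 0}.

Exponent matrix [T,I,L] × [X1,X2,X3,X4,X5,X6]:
  T: [ 2  1 -2  2 -2 -1]
  I: [-1  0  1 -1  1  0]
  L: [-1 -1  1 -1  1  1]
  [T]: (2)·2+(-1)·-2+(1)·2+(1)·-2 = 6
  [I]: (2)·-1+(-1)·1+(1)·-1+(1)·1 = -3
  [L]: (2)·-1+(-1)·1+(1)·-1+(1)·1 = -3
⇒ T^6 I^-3 L^-3

{"T": 6, "I": -3, "L": -3}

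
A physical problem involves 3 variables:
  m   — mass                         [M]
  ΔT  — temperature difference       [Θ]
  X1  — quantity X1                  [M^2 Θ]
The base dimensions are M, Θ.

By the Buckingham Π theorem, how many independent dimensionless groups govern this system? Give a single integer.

1

Write exponents as rows M,Θ / cols m,ΔT,X1:
  M: [ 1  0  2]
  Θ: [ 0  1  1]
RREF → pivots at {m,ΔT} ⇒ r = 2
n=3, r=2 ⇒ 1 dimensionless group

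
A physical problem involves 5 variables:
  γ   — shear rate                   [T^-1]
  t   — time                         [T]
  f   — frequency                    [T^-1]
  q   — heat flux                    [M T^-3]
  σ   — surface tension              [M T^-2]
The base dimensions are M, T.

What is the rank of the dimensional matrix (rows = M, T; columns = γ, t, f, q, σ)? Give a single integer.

2

Dimensional matrix (M×T by γ×t×f×q×σ):
  M: [ 0  0  0  1  1]
  T: [-1  1 -1 -3 -2]
Echelon form has 2 nonzero rows (pivots: γ,q)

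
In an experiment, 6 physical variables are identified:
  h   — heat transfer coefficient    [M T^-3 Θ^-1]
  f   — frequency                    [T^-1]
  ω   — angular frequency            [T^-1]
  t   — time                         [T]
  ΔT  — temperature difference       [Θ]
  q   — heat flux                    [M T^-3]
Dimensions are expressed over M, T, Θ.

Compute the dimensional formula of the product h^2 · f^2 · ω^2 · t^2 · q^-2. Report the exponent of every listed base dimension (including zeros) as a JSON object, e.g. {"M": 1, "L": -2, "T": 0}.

{"M": 0, "T": -2, "Θ": -2}

Dimensional matrix (M×T×Θ by h×f×ω×t×ΔT×q):
  M: [ 1  0  0  0  0  1]
  T: [-3 -1 -1  1  0 -3]
  Θ: [-1  0  0  0  1  0]
  [M]: (2)·1+(2)·0+(2)·0+(2)·0+(-2)·1 = 0
  [T]: (2)·-3+(2)·-1+(2)·-1+(2)·1+(-2)·-3 = -2
  [Θ]: (2)·-1+(2)·0+(2)·0+(2)·0+(-2)·0 = -2
⇒ T^-2 Θ^-2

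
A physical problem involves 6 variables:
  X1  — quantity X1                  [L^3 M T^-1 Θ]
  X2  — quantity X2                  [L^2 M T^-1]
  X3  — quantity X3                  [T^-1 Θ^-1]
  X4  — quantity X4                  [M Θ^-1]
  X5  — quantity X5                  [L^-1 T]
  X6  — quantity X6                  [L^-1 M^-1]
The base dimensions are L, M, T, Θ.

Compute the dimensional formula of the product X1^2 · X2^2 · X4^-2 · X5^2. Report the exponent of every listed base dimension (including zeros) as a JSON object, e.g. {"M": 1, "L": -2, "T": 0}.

{"L": 8, "M": 2, "T": -2, "Θ": 4}

Exponent matrix [L,M,T,Θ] × [X1,X2,X3,X4,X5,X6]:
  L: [ 3  2  0  0 -1 -1]
  M: [ 1  1  0  1  0 -1]
  T: [-1 -1 -1  0  1  0]
  Θ: [ 1  0 -1 -1  0  0]
  [L]: (2)·3+(2)·2+(-2)·0+(2)·-1 = 8
  [M]: (2)·1+(2)·1+(-2)·1+(2)·0 = 2
  [T]: (2)·-1+(2)·-1+(-2)·0+(2)·1 = -2
  [Θ]: (2)·1+(2)·0+(-2)·-1+(2)·0 = 4
⇒ L^8 M^2 T^-2 Θ^4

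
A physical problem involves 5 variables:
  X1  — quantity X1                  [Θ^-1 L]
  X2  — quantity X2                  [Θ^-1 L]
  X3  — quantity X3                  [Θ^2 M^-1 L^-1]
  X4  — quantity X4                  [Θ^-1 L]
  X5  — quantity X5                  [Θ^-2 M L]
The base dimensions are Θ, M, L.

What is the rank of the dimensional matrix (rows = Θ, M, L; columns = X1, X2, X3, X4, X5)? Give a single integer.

Dimensional matrix (Θ×M×L by X1×X2×X3×X4×X5):
  Θ: [-1 -1  2 -1 -2]
  M: [ 0  0 -1  0  1]
  L: [ 1  1 -1  1  1]
Row reduction gives pivot columns X1,X3; rank = 2

2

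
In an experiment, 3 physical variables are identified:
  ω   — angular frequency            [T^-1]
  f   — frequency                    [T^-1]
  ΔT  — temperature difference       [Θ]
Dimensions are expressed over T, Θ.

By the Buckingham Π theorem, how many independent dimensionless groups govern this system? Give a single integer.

1

Exponent matrix [T,Θ] × [ω,f,ΔT]:
  T: [-1 -1  0]
  Θ: [ 0  0  1]
Row reduction gives pivot columns ω,ΔT; rank = 2
n=3, r=2 ⇒ 1 dimensionless group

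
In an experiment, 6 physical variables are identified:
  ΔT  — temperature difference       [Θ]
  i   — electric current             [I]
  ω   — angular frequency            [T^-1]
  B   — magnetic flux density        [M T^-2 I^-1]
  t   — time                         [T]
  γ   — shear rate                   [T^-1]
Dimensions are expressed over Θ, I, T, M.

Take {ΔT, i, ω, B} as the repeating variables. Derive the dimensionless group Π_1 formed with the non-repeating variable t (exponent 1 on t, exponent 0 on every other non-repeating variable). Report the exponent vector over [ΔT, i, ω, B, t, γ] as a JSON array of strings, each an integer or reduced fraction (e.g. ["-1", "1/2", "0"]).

Write exponents as rows Θ,I,T,M / cols ΔT,i,ω,B,t,γ:
  Θ: [ 1  0  0  0  0  0]
  I: [ 0  1  0 -1  0  0]
  T: [ 0  0 -1 -2  1 -1]
  M: [ 0  0  0  1  0  0]
RREF → pivots at {ΔT,i,ω,B} ⇒ r = 4
Pivot set = {ΔT,i,ω,B}, free = {t,γ}
RREF:
  r0: [   1    0    0    0    0    0]
  r1: [   0    1    0    0    0    0]
  r2: [   0    0    1    0   -1    1]
  r3: [   0    0    0    1    0    0]
Fix exponent of t at 1, γ at 0; solve each RREF row for its pivot's exponent:
  r0: exp(ΔT) + (0)·1 = 0 ⇒ exp(ΔT) = 0
  r1: exp(i) + (0)·1 = 0 ⇒ exp(i) = 0
  r2: exp(ω) + (-1)·1 = 0 ⇒ exp(ω) = 1
  r3: exp(B) + (0)·1 = 0 ⇒ exp(B) = 0
Π_1 = ω · t

["0", "0", "1", "0", "1", "0"]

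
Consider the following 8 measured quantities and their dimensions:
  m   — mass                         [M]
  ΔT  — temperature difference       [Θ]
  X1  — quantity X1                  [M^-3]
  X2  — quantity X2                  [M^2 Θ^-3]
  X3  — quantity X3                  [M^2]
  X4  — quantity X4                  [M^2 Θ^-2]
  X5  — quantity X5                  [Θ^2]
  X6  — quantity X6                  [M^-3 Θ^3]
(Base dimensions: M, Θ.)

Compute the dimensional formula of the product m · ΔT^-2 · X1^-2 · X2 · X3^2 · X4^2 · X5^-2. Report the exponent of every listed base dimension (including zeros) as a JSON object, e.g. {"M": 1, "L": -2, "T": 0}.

Exponent matrix [M,Θ] × [m,ΔT,X1,X2,X3,X4,X5,X6]:
  M: [ 1  0 -3  2  2  2  0 -3]
  Θ: [ 0  1  0 -3  0 -2  2  3]
  [M]: (1)·1+(-2)·0+(-2)·-3+(1)·2+(2)·2+(2)·2+(-2)·0 = 17
  [Θ]: (1)·0+(-2)·1+(-2)·0+(1)·-3+(2)·0+(2)·-2+(-2)·2 = -13
⇒ M^17 Θ^-13

{"M": 17, "Θ": -13}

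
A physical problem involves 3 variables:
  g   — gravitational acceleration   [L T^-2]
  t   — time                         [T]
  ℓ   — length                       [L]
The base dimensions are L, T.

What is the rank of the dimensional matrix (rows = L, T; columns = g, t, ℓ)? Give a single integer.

Write exponents as rows L,T / cols g,t,ℓ:
  L: [ 1  0  1]
  T: [-2  1  0]
RREF → pivots at {g,t} ⇒ r = 2

2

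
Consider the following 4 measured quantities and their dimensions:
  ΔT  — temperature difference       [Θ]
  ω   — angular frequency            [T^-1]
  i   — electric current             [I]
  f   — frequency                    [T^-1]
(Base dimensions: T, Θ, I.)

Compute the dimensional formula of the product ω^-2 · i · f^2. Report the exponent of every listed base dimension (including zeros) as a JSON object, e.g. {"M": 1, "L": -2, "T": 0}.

Dimensional matrix (T×Θ×I by ΔT×ω×i×f):
  T: [ 0 -1  0 -1]
  Θ: [ 1  0  0  0]
  I: [ 0  0  1  0]
  [T]: (-2)·-1+(1)·0+(2)·-1 = 0
  [Θ]: (-2)·0+(1)·0+(2)·0 = 0
  [I]: (-2)·0+(1)·1+(2)·0 = 1
⇒ I

{"T": 0, "Θ": 0, "I": 1}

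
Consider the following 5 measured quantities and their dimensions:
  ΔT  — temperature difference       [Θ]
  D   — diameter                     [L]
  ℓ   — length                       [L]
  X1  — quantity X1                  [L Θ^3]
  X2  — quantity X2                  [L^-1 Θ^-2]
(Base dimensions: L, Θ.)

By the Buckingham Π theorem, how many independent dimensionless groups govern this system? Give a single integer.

Write exponents as rows L,Θ / cols ΔT,D,ℓ,X1,X2:
  L: [ 0  1  1  1 -1]
  Θ: [ 1  0  0  3 -2]
Row reduction gives pivot columns ΔT,D; rank = 2
n=5, r=2 ⇒ 3 dimensionless groups

3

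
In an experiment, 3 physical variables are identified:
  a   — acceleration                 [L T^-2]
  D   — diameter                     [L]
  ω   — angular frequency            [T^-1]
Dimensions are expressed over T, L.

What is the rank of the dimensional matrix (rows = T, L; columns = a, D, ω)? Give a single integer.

Dimensional matrix (T×L by a×D×ω):
  T: [-2  0 -1]
  L: [ 1  1  0]
Row reduction gives pivot columns a,D; rank = 2

2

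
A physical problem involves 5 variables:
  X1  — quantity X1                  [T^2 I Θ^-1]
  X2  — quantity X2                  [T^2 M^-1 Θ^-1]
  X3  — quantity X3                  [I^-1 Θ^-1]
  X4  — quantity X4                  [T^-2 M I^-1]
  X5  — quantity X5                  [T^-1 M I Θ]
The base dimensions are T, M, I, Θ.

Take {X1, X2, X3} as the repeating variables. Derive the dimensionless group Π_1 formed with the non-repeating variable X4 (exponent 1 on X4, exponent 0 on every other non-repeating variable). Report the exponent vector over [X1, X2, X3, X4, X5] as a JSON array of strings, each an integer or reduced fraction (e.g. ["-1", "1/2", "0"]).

Dimensional matrix (T×M×I×Θ by X1×X2×X3×X4×X5):
  T: [ 2  2  0 -2 -1]
  M: [ 0 -1  0  1  1]
  I: [ 1  0 -1 -1  1]
  Θ: [-1 -1 -1  0  1]
Row reduction gives pivot columns X1,X2,X3; rank = 3
Repeat: X1,X2,X3; free: X4,X5
RREF:
  r0: [   1    0    0    0  1/2]
  r1: [   0    1    0   -1   -1]
  r2: [   0    0    1    1 -1/2]
  r3: [   0    0    0    0    0]
Fix exponent of X4 at 1, X5 at 0; solve each RREF row for its pivot's exponent:
  r0: exp(X1) + (0)·1 = 0 ⇒ exp(X1) = 0
  r1: exp(X2) + (-1)·1 = 0 ⇒ exp(X2) = 1
  r2: exp(X3) + (1)·1 = 0 ⇒ exp(X3) = -1
Π_1 = X2 · X3^-1 · X4

["0", "1", "-1", "1", "0"]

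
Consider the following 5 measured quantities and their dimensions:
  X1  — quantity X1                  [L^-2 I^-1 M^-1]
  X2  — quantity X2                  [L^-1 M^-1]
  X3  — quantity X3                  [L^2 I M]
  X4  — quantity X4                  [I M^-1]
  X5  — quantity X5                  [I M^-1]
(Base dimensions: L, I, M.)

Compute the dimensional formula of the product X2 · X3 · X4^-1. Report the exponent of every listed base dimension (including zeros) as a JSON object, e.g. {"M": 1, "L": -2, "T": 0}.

Exponent matrix [L,I,M] × [X1,X2,X3,X4,X5]:
  L: [-2 -1  2  0  0]
  I: [-1  0  1  1  1]
  M: [-1 -1  1 -1 -1]
  [L]: (1)·-1+(1)·2+(-1)·0 = 1
  [I]: (1)·0+(1)·1+(-1)·1 = 0
  [M]: (1)·-1+(1)·1+(-1)·-1 = 1
⇒ L M

{"L": 1, "I": 0, "M": 1}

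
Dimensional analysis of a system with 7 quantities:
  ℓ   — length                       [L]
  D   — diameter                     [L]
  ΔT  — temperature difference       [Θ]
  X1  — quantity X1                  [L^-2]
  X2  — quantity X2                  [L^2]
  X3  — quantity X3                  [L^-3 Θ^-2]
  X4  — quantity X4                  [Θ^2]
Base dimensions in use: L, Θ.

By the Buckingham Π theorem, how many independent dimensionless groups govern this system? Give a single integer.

Write exponents as rows L,Θ / cols ℓ,D,ΔT,X1,X2,X3,X4:
  L: [ 1  1  0 -2  2 -3  0]
  Θ: [ 0  0  1  0  0 -2  2]
RREF → pivots at {ℓ,ΔT} ⇒ r = 2
Π count = n − r = 7 − 2 = 5

5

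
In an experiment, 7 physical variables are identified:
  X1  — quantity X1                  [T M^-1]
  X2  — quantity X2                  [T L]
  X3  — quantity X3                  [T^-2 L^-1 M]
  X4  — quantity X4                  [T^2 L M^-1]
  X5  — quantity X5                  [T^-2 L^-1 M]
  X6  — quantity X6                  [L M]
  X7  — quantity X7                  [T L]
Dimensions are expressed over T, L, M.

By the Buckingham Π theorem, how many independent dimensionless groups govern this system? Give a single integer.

Write exponents as rows T,L,M / cols X1,X2,X3,X4,X5,X6,X7:
  T: [ 1  1 -2  2 -2  0  1]
  L: [ 0  1 -1  1 -1  1  1]
  M: [-1  0  1 -1  1  1  0]
Row reduction gives pivot columns X1,X2; rank = 2
Π count = n − r = 7 − 2 = 5

5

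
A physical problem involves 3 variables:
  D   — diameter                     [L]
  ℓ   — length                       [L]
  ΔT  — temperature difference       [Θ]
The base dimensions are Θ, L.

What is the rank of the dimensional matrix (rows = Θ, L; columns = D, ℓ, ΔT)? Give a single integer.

Dimensional matrix (Θ×L by D×ℓ×ΔT):
  Θ: [ 0  0  1]
  L: [ 1  1  0]
RREF → pivots at {D,ΔT} ⇒ r = 2

2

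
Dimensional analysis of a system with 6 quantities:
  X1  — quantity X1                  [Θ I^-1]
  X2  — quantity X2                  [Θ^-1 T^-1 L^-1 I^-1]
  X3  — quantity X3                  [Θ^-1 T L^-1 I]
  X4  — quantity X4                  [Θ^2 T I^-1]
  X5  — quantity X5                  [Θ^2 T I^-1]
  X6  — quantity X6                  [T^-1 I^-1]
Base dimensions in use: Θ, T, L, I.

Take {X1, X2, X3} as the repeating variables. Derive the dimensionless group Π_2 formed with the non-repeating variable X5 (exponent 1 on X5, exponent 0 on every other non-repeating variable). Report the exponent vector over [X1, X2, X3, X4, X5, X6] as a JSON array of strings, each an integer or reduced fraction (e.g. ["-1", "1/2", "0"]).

Exponent matrix [Θ,T,L,I] × [X1,X2,X3,X4,X5,X6]:
  Θ: [ 1 -1 -1  2  2  0]
  T: [ 0 -1  1  1  1 -1]
  L: [ 0 -1 -1  0  0  0]
  I: [-1 -1  1 -1 -1 -1]
Row reduction gives pivot columns X1,X2,X3; rank = 3
Pivot set = {X1,X2,X3}, free = {X4,X5,X6}
RREF:
  r0: [   1    0    0    2    2    0]
  r1: [   0    1    0 -1/2 -1/2  1/2]
  r2: [   0    0    1  1/2  1/2 -1/2]
  r3: [   0    0    0    0    0    0]
Fix exponent of X5 at 1, X4 at 0, X6 at 0; solve each RREF row for its pivot's exponent:
  r0: exp(X1) + (2)·1 = 0 ⇒ exp(X1) = -2
  r1: exp(X2) + (-1/2)·1 = 0 ⇒ exp(X2) = 1/2
  r2: exp(X3) + (1/2)·1 = 0 ⇒ exp(X3) = -1/2
Π_2 = X1^-2 · X2^(1/2) · X3^(-1/2) · X5

["-2", "1/2", "-1/2", "0", "1", "0"]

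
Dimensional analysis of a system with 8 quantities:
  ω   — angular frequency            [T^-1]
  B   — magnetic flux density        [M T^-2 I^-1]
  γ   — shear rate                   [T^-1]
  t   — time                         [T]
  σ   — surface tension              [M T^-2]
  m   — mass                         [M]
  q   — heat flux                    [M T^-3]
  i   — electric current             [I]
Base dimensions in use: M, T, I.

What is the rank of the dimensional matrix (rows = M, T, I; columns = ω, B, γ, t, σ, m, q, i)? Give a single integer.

Dimensional matrix (M×T×I by ω×B×γ×t×σ×m×q×i):
  M: [ 0  1  0  0  1  1  1  0]
  T: [-1 -2 -1  1 -2  0 -3  0]
  I: [ 0 -1  0  0  0  0  0  1]
RREF → pivots at {ω,B,σ} ⇒ r = 3

3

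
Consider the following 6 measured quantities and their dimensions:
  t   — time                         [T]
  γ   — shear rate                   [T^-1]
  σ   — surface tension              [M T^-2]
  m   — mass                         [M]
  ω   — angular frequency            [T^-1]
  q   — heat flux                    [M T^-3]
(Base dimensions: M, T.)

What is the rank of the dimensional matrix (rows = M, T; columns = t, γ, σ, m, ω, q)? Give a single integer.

2

Write exponents as rows M,T / cols t,γ,σ,m,ω,q:
  M: [ 0  0  1  1  0  1]
  T: [ 1 -1 -2  0 -1 -3]
Echelon form has 2 nonzero rows (pivots: t,σ)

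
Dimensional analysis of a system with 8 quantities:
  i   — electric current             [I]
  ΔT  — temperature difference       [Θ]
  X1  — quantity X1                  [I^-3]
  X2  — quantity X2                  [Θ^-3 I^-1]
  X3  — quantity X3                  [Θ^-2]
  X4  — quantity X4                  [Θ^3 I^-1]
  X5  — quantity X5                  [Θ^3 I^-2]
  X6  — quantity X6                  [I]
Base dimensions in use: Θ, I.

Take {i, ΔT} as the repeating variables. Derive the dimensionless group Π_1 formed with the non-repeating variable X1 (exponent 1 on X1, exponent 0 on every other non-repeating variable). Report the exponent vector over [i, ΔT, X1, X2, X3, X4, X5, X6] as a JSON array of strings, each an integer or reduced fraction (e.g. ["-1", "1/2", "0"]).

Exponent matrix [Θ,I] × [i,ΔT,X1,X2,X3,X4,X5,X6]:
  Θ: [ 0  1  0 -3 -2  3  3  0]
  I: [ 1  0 -3 -1  0 -1 -2  1]
Row reduction gives pivot columns i,ΔT; rank = 2
Pivot set = {i,ΔT}, free = {X1,X2,X3,X4,X5,X6}
RREF:
  r0: [   1    0   -3   -1    0   -1   -2    1]
  r1: [   0    1    0   -3   -2    3    3    0]
Fix exponent of X1 at 1, X2 at 0, X3 at 0, X4 at 0, X5 at 0, X6 at 0; solve each RREF row for its pivot's exponent:
  r0: exp(i) + (-3)·1 = 0 ⇒ exp(i) = 3
  r1: exp(ΔT) + (0)·1 = 0 ⇒ exp(ΔT) = 0
Π_1 = i^3 · X1

["3", "0", "1", "0", "0", "0", "0", "0"]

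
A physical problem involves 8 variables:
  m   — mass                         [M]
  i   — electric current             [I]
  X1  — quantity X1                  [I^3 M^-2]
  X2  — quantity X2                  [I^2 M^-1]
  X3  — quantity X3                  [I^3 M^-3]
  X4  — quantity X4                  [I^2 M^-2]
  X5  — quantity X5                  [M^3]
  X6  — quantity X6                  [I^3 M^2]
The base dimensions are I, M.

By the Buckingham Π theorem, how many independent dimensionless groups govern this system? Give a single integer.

Exponent matrix [I,M] × [m,i,X1,X2,X3,X4,X5,X6]:
  I: [ 0  1  3  2  3  2  0  3]
  M: [ 1  0 -2 -1 -3 -2  3  2]
Row reduction gives pivot columns m,i; rank = 2
8 vars − rank 2 = 6 Π groups

6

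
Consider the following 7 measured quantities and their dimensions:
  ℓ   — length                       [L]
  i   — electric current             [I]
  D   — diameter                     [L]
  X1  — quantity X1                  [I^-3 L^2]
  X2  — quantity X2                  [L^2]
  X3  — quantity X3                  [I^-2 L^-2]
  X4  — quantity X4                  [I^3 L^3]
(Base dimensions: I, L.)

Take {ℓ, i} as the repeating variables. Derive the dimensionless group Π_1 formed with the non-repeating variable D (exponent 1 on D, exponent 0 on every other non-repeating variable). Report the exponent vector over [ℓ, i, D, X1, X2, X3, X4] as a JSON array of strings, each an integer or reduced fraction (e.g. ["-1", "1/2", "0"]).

Write exponents as rows I,L / cols ℓ,i,D,X1,X2,X3,X4:
  I: [ 0  1  0 -3  0 -2  3]
  L: [ 1  0  1  2  2 -2  3]
Row reduction gives pivot columns ℓ,i; rank = 2
Pivot set = {ℓ,i}, free = {D,X1,X2,X3,X4}
RREF:
  r0: [   1    0    1    2    2   -2    3]
  r1: [   0    1    0   -3    0   -2    3]
Fix exponent of D at 1, X1 at 0, X2 at 0, X3 at 0, X4 at 0; solve each RREF row for its pivot's exponent:
  r0: exp(ℓ) + (1)·1 = 0 ⇒ exp(ℓ) = -1
  r1: exp(i) + (0)·1 = 0 ⇒ exp(i) = 0
Π_1 = ℓ^-1 · D

["-1", "0", "1", "0", "0", "0", "0"]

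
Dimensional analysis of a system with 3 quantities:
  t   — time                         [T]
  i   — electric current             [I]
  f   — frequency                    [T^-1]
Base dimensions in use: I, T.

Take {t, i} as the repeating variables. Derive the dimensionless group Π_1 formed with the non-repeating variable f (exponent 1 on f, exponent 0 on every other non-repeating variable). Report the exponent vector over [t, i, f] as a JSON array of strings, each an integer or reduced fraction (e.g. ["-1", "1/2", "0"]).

["1", "0", "1"]

Write exponents as rows I,T / cols t,i,f:
  I: [ 0  1  0]
  T: [ 1  0 -1]
Echelon form has 2 nonzero rows (pivots: t,i)
Repeat: t,i; free: f
RREF:
  r0: [   1    0   -1]
  r1: [   0    1    0]
Fix exponent of f at 1; solve each RREF row for its pivot's exponent:
  r0: exp(t) + (-1)·1 = 0 ⇒ exp(t) = 1
  r1: exp(i) + (0)·1 = 0 ⇒ exp(i) = 0
Π_1 = t · f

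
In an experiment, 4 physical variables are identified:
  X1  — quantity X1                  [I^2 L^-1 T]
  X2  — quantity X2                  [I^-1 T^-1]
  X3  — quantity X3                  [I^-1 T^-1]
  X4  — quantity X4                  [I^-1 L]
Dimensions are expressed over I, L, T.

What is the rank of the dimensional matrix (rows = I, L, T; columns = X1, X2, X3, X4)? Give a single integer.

2

Exponent matrix [I,L,T] × [X1,X2,X3,X4]:
  I: [ 2 -1 -1 -1]
  L: [-1  0  0  1]
  T: [ 1 -1 -1  0]
Row reduction gives pivot columns X1,X2; rank = 2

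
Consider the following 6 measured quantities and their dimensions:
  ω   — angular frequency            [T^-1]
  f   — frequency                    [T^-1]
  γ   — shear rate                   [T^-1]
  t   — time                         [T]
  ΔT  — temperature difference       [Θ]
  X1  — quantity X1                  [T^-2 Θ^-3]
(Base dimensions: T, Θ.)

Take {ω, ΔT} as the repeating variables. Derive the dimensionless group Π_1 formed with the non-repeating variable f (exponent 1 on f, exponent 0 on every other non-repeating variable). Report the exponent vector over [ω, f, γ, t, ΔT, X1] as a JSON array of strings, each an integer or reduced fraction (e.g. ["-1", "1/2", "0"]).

Write exponents as rows T,Θ / cols ω,f,γ,t,ΔT,X1:
  T: [-1 -1 -1  1  0 -2]
  Θ: [ 0  0  0  0  1 -3]
Echelon form has 2 nonzero rows (pivots: ω,ΔT)
Pivot set = {ω,ΔT}, free = {f,γ,t,X1}
RREF:
  r0: [   1    1    1   -1    0    2]
  r1: [   0    0    0    0    1   -3]
Fix exponent of f at 1, γ at 0, t at 0, X1 at 0; solve each RREF row for its pivot's exponent:
  r0: exp(ω) + (1)·1 = 0 ⇒ exp(ω) = -1
  r1: exp(ΔT) + (0)·1 = 0 ⇒ exp(ΔT) = 0
Π_1 = ω^-1 · f

["-1", "1", "0", "0", "0", "0"]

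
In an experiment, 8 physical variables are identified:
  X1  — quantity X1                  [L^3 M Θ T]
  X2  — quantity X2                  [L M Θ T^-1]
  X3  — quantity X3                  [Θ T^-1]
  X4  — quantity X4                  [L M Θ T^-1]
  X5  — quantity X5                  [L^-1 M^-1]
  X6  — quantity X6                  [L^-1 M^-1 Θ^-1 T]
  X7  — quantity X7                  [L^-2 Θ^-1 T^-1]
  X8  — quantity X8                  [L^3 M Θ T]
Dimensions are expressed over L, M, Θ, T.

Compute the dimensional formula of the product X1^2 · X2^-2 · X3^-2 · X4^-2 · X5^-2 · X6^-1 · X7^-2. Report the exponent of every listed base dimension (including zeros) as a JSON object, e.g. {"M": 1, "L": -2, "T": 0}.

Dimensional matrix (L×M×Θ×T by X1×X2×X3×X4×X5×X6×X7×X8):
  L: [ 3  1  0  1 -1 -1 -2  3]
  M: [ 1  1  0  1 -1 -1  0  1]
  Θ: [ 1  1  1  1  0 -1 -1  1]
  T: [ 1 -1 -1 -1  0  1 -1  1]
  [L]: (2)·3+(-2)·1+(-2)·0+(-2)·1+(-2)·-1+(-1)·-1+(-2)·-2 = 9
  [M]: (2)·1+(-2)·1+(-2)·0+(-2)·1+(-2)·-1+(-1)·-1+(-2)·0 = 1
  [Θ]: (2)·1+(-2)·1+(-2)·1+(-2)·1+(-2)·0+(-1)·-1+(-2)·-1 = -1
  [T]: (2)·1+(-2)·-1+(-2)·-1+(-2)·-1+(-2)·0+(-1)·1+(-2)·-1 = 9
⇒ L^9 M Θ^-1 T^9

{"L": 9, "M": 1, "Θ": -1, "T": 9}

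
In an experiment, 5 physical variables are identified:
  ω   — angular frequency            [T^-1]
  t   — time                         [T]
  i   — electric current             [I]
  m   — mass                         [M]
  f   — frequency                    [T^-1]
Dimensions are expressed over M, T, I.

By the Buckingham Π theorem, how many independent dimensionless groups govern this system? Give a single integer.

2

Exponent matrix [M,T,I] × [ω,t,i,m,f]:
  M: [ 0  0  0  1  0]
  T: [-1  1  0  0 -1]
  I: [ 0  0  1  0  0]
RREF → pivots at {ω,i,m} ⇒ r = 3
5 vars − rank 3 = 2 Π groups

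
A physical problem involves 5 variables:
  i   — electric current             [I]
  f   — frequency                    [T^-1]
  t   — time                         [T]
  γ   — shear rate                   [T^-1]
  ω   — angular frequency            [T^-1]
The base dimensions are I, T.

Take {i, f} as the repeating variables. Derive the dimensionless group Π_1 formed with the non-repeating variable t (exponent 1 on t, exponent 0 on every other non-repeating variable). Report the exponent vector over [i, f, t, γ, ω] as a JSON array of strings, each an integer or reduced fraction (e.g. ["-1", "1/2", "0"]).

Write exponents as rows I,T / cols i,f,t,γ,ω:
  I: [ 1  0  0  0  0]
  T: [ 0 -1  1 -1 -1]
Echelon form has 2 nonzero rows (pivots: i,f)
Repeat: i,f; free: t,γ,ω
RREF:
  r0: [   1    0    0    0    0]
  r1: [   0    1   -1    1    1]
Fix exponent of t at 1, γ at 0, ω at 0; solve each RREF row for its pivot's exponent:
  r0: exp(i) + (0)·1 = 0 ⇒ exp(i) = 0
  r1: exp(f) + (-1)·1 = 0 ⇒ exp(f) = 1
Π_1 = f · t

["0", "1", "1", "0", "0"]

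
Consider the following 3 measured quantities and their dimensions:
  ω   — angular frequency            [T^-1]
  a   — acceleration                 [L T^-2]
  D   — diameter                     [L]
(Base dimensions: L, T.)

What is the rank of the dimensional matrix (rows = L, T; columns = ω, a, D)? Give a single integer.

Dimensional matrix (L×T by ω×a×D):
  L: [ 0  1  1]
  T: [-1 -2  0]
RREF → pivots at {ω,a} ⇒ r = 2

2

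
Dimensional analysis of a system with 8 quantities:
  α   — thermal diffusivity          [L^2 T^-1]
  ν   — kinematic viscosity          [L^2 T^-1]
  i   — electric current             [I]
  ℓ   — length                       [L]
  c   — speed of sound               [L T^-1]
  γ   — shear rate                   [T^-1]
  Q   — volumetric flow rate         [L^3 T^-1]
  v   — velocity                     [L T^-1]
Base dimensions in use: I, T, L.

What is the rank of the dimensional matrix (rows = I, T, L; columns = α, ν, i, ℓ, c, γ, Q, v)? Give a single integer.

Dimensional matrix (I×T×L by α×ν×i×ℓ×c×γ×Q×v):
  I: [ 0  0  1  0  0  0  0  0]
  T: [-1 -1  0  0 -1 -1 -1 -1]
  L: [ 2  2  0  1  1  0  3  1]
Row reduction gives pivot columns α,i,ℓ; rank = 3

3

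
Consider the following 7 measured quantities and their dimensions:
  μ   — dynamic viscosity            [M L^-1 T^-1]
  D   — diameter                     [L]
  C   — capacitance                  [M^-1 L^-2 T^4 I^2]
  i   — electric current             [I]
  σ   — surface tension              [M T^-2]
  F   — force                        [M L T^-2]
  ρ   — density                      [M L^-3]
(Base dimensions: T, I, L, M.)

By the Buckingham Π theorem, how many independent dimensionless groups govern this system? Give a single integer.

3

Exponent matrix [T,I,L,M] × [μ,D,C,i,σ,F,ρ]:
  T: [-1  0  4  0 -2 -2  0]
  I: [ 0  0  2  1  0  0  0]
  L: [-1  1 -2  0  0  1 -3]
  M: [ 1  0 -1  0  1  1  1]
Echelon form has 4 nonzero rows (pivots: μ,D,C,i)
Π count = n − r = 7 − 4 = 3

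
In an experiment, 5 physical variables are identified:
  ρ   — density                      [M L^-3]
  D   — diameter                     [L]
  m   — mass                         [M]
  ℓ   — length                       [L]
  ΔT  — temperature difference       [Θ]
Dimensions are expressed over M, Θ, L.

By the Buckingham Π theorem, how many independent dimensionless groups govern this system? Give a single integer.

2

Write exponents as rows M,Θ,L / cols ρ,D,m,ℓ,ΔT:
  M: [ 1  0  1  0  0]
  Θ: [ 0  0  0  0  1]
  L: [-3  1  0  1  0]
RREF → pivots at {ρ,D,ΔT} ⇒ r = 3
5 vars − rank 3 = 2 Π groups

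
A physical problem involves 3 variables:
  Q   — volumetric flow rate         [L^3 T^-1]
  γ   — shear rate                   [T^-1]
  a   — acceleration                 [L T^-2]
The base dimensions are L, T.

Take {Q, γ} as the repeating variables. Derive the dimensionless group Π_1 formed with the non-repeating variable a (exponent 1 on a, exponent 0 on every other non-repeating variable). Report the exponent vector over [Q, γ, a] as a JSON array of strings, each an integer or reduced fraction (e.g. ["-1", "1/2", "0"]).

["-1/3", "-5/3", "1"]

Write exponents as rows L,T / cols Q,γ,a:
  L: [ 3  0  1]
  T: [-1 -1 -2]
Row reduction gives pivot columns Q,γ; rank = 2
Pivot set = {Q,γ}, free = {a}
RREF:
  r0: [   1    0  1/3]
  r1: [   0    1  5/3]
Fix exponent of a at 1; solve each RREF row for its pivot's exponent:
  r0: exp(Q) + (1/3)·1 = 0 ⇒ exp(Q) = -1/3
  r1: exp(γ) + (5/3)·1 = 0 ⇒ exp(γ) = -5/3
Π_1 = Q^(-1/3) · γ^(-5/3) · a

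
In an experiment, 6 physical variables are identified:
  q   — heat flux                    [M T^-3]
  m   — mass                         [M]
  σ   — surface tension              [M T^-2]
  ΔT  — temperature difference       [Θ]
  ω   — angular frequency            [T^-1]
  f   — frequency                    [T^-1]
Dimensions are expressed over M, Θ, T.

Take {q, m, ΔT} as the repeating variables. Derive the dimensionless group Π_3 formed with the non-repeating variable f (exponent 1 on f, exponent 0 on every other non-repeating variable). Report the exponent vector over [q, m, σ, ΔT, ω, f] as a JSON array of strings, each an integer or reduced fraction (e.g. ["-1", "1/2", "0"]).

["-1/3", "1/3", "0", "0", "0", "1"]

Write exponents as rows M,Θ,T / cols q,m,σ,ΔT,ω,f:
  M: [ 1  1  1  0  0  0]
  Θ: [ 0  0  0  1  0  0]
  T: [-3  0 -2  0 -1 -1]
Echelon form has 3 nonzero rows (pivots: q,m,ΔT)
Pivot set = {q,m,ΔT}, free = {σ,ω,f}
RREF:
  r0: [   1    0  2/3    0  1/3  1/3]
  r1: [   0    1  1/3    0 -1/3 -1/3]
  r2: [   0    0    0    1    0    0]
Fix exponent of f at 1, σ at 0, ω at 0; solve each RREF row for its pivot's exponent:
  r0: exp(q) + (1/3)·1 = 0 ⇒ exp(q) = -1/3
  r1: exp(m) + (-1/3)·1 = 0 ⇒ exp(m) = 1/3
  r2: exp(ΔT) + (0)·1 = 0 ⇒ exp(ΔT) = 0
Π_3 = q^(-1/3) · m^(1/3) · f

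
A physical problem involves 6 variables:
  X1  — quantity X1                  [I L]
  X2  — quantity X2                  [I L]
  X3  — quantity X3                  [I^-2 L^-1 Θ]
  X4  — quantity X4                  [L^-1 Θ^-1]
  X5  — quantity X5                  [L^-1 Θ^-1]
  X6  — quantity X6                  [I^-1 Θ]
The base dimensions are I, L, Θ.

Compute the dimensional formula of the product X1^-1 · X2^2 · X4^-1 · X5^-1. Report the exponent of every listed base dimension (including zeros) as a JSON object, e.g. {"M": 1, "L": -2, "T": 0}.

{"I": 1, "L": 3, "Θ": 2}

Dimensional matrix (I×L×Θ by X1×X2×X3×X4×X5×X6):
  I: [ 1  1 -2  0  0 -1]
  L: [ 1  1 -1 -1 -1  0]
  Θ: [ 0  0  1 -1 -1  1]
  [I]: (-1)·1+(2)·1+(-1)·0+(-1)·0 = 1
  [L]: (-1)·1+(2)·1+(-1)·-1+(-1)·-1 = 3
  [Θ]: (-1)·0+(2)·0+(-1)·-1+(-1)·-1 = 2
⇒ I L^3 Θ^2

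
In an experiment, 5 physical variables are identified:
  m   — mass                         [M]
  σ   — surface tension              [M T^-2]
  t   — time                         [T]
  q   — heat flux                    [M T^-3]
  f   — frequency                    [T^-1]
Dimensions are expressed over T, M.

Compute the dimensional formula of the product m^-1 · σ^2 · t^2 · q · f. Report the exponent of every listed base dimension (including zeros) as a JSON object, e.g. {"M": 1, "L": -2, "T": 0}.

{"T": -6, "M": 2}

Dimensional matrix (T×M by m×σ×t×q×f):
  T: [ 0 -2  1 -3 -1]
  M: [ 1  1  0  1  0]
  [T]: (-1)·0+(2)·-2+(2)·1+(1)·-3+(1)·-1 = -6
  [M]: (-1)·1+(2)·1+(2)·0+(1)·1+(1)·0 = 2
⇒ T^-6 M^2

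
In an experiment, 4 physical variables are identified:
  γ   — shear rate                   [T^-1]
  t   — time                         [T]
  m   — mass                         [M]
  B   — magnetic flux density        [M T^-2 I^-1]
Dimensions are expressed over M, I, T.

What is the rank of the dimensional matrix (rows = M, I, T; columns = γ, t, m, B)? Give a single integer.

3

Dimensional matrix (M×I×T by γ×t×m×B):
  M: [ 0  0  1  1]
  I: [ 0  0  0 -1]
  T: [-1  1  0 -2]
Echelon form has 3 nonzero rows (pivots: γ,m,B)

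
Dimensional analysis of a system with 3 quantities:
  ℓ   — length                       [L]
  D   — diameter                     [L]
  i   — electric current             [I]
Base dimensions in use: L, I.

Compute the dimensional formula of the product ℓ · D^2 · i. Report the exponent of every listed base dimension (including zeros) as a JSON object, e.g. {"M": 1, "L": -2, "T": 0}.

{"L": 3, "I": 1}

Dimensional matrix (L×I by ℓ×D×i):
  L: [ 1  1  0]
  I: [ 0  0  1]
  [L]: (1)·1+(2)·1+(1)·0 = 3
  [I]: (1)·0+(2)·0+(1)·1 = 1
⇒ L^3 I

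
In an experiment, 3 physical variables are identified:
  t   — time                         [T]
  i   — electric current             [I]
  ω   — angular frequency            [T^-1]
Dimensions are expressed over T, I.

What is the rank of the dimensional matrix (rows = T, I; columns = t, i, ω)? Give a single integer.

Dimensional matrix (T×I by t×i×ω):
  T: [ 1  0 -1]
  I: [ 0  1  0]
Row reduction gives pivot columns t,i; rank = 2

2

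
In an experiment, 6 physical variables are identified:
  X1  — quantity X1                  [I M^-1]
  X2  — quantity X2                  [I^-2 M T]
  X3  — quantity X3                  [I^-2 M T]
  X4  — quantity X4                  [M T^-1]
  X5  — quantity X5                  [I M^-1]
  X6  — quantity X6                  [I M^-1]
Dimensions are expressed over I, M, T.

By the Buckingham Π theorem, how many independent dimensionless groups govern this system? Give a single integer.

4

Exponent matrix [I,M,T] × [X1,X2,X3,X4,X5,X6]:
  I: [ 1 -2 -2  0  1  1]
  M: [-1  1  1  1 -1 -1]
  T: [ 0  1  1 -1  0  0]
Echelon form has 2 nonzero rows (pivots: X1,X2)
6 vars − rank 2 = 4 Π groups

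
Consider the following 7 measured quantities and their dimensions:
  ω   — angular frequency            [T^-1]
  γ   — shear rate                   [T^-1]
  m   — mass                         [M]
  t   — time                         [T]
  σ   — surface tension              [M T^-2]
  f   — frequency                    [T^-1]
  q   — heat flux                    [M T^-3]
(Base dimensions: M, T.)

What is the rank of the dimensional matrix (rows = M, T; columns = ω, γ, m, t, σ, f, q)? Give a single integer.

2

Exponent matrix [M,T] × [ω,γ,m,t,σ,f,q]:
  M: [ 0  0  1  0  1  0  1]
  T: [-1 -1  0  1 -2 -1 -3]
Echelon form has 2 nonzero rows (pivots: ω,m)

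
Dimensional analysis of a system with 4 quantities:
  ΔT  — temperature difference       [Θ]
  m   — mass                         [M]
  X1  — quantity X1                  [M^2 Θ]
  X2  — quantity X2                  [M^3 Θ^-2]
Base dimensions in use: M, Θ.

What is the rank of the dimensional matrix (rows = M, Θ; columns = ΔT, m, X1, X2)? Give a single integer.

Write exponents as rows M,Θ / cols ΔT,m,X1,X2:
  M: [ 0  1  2  3]
  Θ: [ 1  0  1 -2]
Echelon form has 2 nonzero rows (pivots: ΔT,m)

2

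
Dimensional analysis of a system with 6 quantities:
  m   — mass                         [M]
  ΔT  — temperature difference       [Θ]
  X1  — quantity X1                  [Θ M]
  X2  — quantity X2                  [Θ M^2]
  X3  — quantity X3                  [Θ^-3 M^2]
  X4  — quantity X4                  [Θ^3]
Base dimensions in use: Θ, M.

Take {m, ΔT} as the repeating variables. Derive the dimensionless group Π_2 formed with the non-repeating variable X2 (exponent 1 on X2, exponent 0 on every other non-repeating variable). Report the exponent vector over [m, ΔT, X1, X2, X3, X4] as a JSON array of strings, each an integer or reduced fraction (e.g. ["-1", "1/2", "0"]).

["-2", "-1", "0", "1", "0", "0"]

Dimensional matrix (Θ×M by m×ΔT×X1×X2×X3×X4):
  Θ: [ 0  1  1  1 -3  3]
  M: [ 1  0  1  2  2  0]
Row reduction gives pivot columns m,ΔT; rank = 2
Pivot set = {m,ΔT}, free = {X1,X2,X3,X4}
RREF:
  r0: [   1    0    1    2    2    0]
  r1: [   0    1    1    1   -3    3]
Fix exponent of X2 at 1, X1 at 0, X3 at 0, X4 at 0; solve each RREF row for its pivot's exponent:
  r0: exp(m) + (2)·1 = 0 ⇒ exp(m) = -2
  r1: exp(ΔT) + (1)·1 = 0 ⇒ exp(ΔT) = -1
Π_2 = m^-2 · ΔT^-1 · X2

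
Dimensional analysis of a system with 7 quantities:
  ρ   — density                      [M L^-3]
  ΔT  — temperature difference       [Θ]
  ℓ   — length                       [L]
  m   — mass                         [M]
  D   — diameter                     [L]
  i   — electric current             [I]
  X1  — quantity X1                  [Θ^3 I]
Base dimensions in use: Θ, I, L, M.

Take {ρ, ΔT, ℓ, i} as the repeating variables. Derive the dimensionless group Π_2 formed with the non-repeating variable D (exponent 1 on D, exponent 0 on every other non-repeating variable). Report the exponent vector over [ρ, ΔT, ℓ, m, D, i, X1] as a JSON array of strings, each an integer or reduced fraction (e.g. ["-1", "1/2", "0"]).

["0", "0", "-1", "0", "1", "0", "0"]

Write exponents as rows Θ,I,L,M / cols ρ,ΔT,ℓ,m,D,i,X1:
  Θ: [ 0  1  0  0  0  0  3]
  I: [ 0  0  0  0  0  1  1]
  L: [-3  0  1  0  1  0  0]
  M: [ 1  0  0  1  0  0  0]
RREF → pivots at {ρ,ΔT,ℓ,i} ⇒ r = 4
Pivot set = {ρ,ΔT,ℓ,i}, free = {m,D,X1}
RREF:
  r0: [   1    0    0    1    0    0    0]
  r1: [   0    1    0    0    0    0    3]
  r2: [   0    0    1    3    1    0    0]
  r3: [   0    0    0    0    0    1    1]
Fix exponent of D at 1, m at 0, X1 at 0; solve each RREF row for its pivot's exponent:
  r0: exp(ρ) + (0)·1 = 0 ⇒ exp(ρ) = 0
  r1: exp(ΔT) + (0)·1 = 0 ⇒ exp(ΔT) = 0
  r2: exp(ℓ) + (1)·1 = 0 ⇒ exp(ℓ) = -1
  r3: exp(i) + (0)·1 = 0 ⇒ exp(i) = 0
Π_2 = ℓ^-1 · D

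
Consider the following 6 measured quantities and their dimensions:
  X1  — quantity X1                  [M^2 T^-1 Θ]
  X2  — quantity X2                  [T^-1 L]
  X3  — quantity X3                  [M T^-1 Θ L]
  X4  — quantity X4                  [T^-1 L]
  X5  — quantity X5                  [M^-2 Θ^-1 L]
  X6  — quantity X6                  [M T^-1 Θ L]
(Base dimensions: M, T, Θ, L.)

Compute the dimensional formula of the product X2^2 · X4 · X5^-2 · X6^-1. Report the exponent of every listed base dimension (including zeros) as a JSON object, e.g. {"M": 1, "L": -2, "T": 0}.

{"M": 3, "T": -2, "Θ": 1, "L": 0}

Write exponents as rows M,T,Θ,L / cols X1,X2,X3,X4,X5,X6:
  M: [ 2  0  1  0 -2  1]
  T: [-1 -1 -1 -1  0 -1]
  Θ: [ 1  0  1  0 -1  1]
  L: [ 0  1  1  1  1  1]
  [M]: (2)·0+(1)·0+(-2)·-2+(-1)·1 = 3
  [T]: (2)·-1+(1)·-1+(-2)·0+(-1)·-1 = -2
  [Θ]: (2)·0+(1)·0+(-2)·-1+(-1)·1 = 1
  [L]: (2)·1+(1)·1+(-2)·1+(-1)·1 = 0
⇒ M^3 T^-2 Θ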